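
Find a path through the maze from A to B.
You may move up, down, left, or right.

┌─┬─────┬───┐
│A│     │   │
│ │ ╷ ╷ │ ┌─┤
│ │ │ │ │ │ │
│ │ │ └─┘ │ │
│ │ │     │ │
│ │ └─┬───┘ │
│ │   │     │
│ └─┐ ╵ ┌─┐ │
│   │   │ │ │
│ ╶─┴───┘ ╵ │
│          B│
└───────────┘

Finding the shortest path through the maze:
Path length: 10 steps
Directions: down → down → down → down → down → right → right → right → right → right

Solution:

┌─┬─────┬───┐
│A│     │   │
│ │ ╷ ╷ │ ┌─┤
│↓│ │ │ │ │ │
│ │ │ └─┘ │ │
│↓│ │     │ │
│ │ └─┬───┘ │
│↓│   │     │
│ └─┐ ╵ ┌─┐ │
│↓  │   │ │ │
│ ╶─┴───┘ ╵ │
│↳ → → → → B│
└───────────┘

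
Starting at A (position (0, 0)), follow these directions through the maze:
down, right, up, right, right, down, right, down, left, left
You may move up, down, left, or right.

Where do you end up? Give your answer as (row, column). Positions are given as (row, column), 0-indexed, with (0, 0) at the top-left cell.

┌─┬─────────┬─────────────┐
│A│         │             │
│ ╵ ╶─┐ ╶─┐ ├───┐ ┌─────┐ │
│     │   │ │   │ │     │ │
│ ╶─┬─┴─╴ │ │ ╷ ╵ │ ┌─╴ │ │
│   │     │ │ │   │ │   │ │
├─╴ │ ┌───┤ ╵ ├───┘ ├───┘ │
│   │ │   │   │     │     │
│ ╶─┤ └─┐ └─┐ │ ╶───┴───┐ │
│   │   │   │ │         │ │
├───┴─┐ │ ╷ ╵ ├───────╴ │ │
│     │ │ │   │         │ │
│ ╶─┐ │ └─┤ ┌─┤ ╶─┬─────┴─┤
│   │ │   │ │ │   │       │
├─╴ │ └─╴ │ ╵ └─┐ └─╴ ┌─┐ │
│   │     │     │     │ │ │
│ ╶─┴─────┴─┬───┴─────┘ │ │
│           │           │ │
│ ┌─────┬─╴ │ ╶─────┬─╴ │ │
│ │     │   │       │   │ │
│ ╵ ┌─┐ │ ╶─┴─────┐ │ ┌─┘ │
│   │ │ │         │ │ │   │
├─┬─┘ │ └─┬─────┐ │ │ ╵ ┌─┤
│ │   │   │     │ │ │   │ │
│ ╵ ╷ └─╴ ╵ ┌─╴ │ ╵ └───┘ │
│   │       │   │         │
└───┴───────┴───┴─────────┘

Following directions step by step:
Start: (0, 0)
  down: (0, 0) → (1, 0)
  right: (1, 0) → (1, 1)
  up: (1, 1) → (0, 1)
  right: (0, 1) → (0, 2)
  right: (0, 2) → (0, 3)
  down: (0, 3) → (1, 3)
  right: (1, 3) → (1, 4)
  down: (1, 4) → (2, 4)
  left: (2, 4) → (2, 3)
  left: (2, 3) → (2, 2)
Final position: (2, 2)

Path taken:

┌─┬─────────┬─────────────┐
│A│↱ → ↓    │             │
│ ╵ ╶─┐ ╶─┐ ├───┐ ┌─────┐ │
│↳ ↑  │↳ ↓│ │   │ │     │ │
│ ╶─┬─┴─╴ │ │ ╷ ╵ │ ┌─╴ │ │
│   │B ← ↲│ │ │   │ │   │ │
├─╴ │ ┌───┤ ╵ ├───┘ ├───┘ │
│   │ │   │   │     │     │
│ ╶─┤ └─┐ └─┐ │ ╶───┴───┐ │
│   │   │   │ │         │ │
├───┴─┐ │ ╷ ╵ ├───────╴ │ │
│     │ │ │   │         │ │
│ ╶─┐ │ └─┤ ┌─┤ ╶─┬─────┴─┤
│   │ │   │ │ │   │       │
├─╴ │ └─╴ │ ╵ └─┐ └─╴ ┌─┐ │
│   │     │     │     │ │ │
│ ╶─┴─────┴─┬───┴─────┘ │ │
│           │           │ │
│ ┌─────┬─╴ │ ╶─────┬─╴ │ │
│ │     │   │       │   │ │
│ ╵ ┌─┐ │ ╶─┴─────┐ │ ┌─┘ │
│   │ │ │         │ │ │   │
├─┬─┘ │ └─┬─────┐ │ │ ╵ ┌─┤
│ │   │   │     │ │ │   │ │
│ ╵ ╷ └─╴ ╵ ┌─╴ │ ╵ └───┘ │
│   │       │   │         │
└───┴───────┴───┴─────────┘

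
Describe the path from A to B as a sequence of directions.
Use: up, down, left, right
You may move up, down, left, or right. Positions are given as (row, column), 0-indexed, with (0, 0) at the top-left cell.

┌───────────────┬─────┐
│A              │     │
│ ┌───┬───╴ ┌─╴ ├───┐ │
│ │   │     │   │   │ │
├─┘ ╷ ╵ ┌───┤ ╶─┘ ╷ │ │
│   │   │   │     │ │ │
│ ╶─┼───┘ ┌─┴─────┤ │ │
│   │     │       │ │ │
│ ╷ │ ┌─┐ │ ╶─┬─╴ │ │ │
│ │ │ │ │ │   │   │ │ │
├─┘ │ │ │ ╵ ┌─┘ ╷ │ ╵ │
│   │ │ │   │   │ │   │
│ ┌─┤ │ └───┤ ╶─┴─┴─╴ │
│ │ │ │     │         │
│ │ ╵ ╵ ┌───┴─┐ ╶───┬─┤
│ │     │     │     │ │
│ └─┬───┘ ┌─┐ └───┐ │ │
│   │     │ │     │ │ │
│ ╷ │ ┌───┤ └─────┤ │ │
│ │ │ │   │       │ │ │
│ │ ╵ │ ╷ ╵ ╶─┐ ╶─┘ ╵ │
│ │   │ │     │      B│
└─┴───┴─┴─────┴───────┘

Finding the path and converting it to directions:
Path through cells: (0,0) → (0,1) → (0,2) → (0,3) → (0,4) → (0,5) → (0,6) → (0,7) → (1,7) → (1,6) → (2,6) → (2,7) → (2,8) → (1,8) → (1,9) → (2,9) → (3,9) → (4,9) → (5,9) → (5,10) → (6,10) → (6,9) → (6,8) → (6,7) → (7,7) → (7,8) → (7,9) → (8,9) → (9,9) → (10,9) → (10,10)
Directions: right, right, right, right, right, right, right, down, left, down, right, right, up, right, down, down, down, down, right, down, left, left, left, down, right, right, down, down, down, right

Solution:

┌───────────────┬─────┐
│A → → → → → → ↓│     │
│ ┌───┬───╴ ┌─╴ ├───┐ │
│ │   │     │↓ ↲│↱ ↓│ │
├─┘ ╷ ╵ ┌───┤ ╶─┘ ╷ │ │
│   │   │   │↳ → ↑│↓│ │
│ ╶─┼───┘ ┌─┴─────┤ │ │
│   │     │       │↓│ │
│ ╷ │ ┌─┐ │ ╶─┬─╴ │ │ │
│ │ │ │ │ │   │   │↓│ │
├─┘ │ │ │ ╵ ┌─┘ ╷ │ ╵ │
│   │ │ │   │   │ │↳ ↓│
│ ┌─┤ │ └───┤ ╶─┴─┴─╴ │
│ │ │ │     │  ↓ ← ← ↲│
│ │ ╵ ╵ ┌───┴─┐ ╶───┬─┤
│ │     │     │↳ → ↓│ │
│ └─┬───┘ ┌─┐ └───┐ │ │
│   │     │ │     │↓│ │
│ ╷ │ ┌───┤ └─────┤ │ │
│ │ │ │   │       │↓│ │
│ │ ╵ │ ╷ ╵ ╶─┐ ╶─┘ ╵ │
│ │   │ │     │    ↳ B│
└─┴───┴─┴─────┴───────┘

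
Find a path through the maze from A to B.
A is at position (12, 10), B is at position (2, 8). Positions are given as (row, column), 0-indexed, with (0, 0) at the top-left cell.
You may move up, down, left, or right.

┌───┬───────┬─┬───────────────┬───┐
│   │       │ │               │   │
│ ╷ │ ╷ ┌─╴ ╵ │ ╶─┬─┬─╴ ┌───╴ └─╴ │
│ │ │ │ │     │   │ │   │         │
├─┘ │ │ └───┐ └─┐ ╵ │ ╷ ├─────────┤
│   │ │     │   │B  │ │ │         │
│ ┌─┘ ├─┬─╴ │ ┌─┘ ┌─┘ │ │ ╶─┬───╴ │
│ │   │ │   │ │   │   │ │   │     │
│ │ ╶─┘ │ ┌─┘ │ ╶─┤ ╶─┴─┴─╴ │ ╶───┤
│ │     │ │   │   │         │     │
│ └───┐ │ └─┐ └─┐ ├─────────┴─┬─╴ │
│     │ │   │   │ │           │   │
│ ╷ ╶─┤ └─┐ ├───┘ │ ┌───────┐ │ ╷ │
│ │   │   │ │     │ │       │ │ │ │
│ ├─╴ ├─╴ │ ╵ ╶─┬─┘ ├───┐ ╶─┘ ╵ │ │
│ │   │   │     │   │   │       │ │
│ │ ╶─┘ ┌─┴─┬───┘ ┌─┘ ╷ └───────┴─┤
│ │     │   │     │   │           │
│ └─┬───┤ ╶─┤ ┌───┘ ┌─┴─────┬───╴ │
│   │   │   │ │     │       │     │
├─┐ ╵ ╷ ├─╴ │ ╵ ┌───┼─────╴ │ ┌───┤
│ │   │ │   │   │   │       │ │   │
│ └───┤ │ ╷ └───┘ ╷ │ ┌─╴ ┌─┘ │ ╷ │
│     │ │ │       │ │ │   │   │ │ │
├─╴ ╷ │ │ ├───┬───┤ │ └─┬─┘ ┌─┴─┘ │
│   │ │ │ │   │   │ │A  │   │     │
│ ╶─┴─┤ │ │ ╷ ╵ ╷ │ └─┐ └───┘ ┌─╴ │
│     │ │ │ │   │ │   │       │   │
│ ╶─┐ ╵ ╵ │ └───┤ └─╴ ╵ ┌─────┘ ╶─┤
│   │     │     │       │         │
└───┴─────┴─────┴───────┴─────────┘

Finding the shortest path from (12, 10) to (2, 8):
Path length: 78 steps
Directions: right → down → down → left → up → left → up → up → up → left → down → left → left → left → up → left → down → down → down → down → left → up → up → up → up → up → left → down → left → up → left → up → up → up → up → right → down → right → down → left → down → right → right → up → right → up → left → up → up → left → left → up → right → up → up → up → right → down → down → right → right → down → left → down → down → right → down → down → right → up → right → right → up → up → left → up → right → up

Solution:

┌───┬───────┬─┬───────────────┬───┐
│   │↱ ↓    │ │               │   │
│ ╷ │ ╷ ┌─╴ ╵ │ ╶─┬─┬─╴ ┌───╴ └─╴ │
│ │ │↑│↓│     │   │ │   │         │
├─┘ │ │ └───┐ └─┐ ╵ │ ╷ ├─────────┤
│   │↑│↳ → ↓│   │B  │ │ │         │
│ ┌─┘ ├─┬─╴ │ ┌─┘ ┌─┘ │ │ ╶─┬───╴ │
│ │↱ ↑│ │↓ ↲│ │↱ ↑│   │ │   │     │
│ │ ╶─┘ │ ┌─┘ │ ╶─┤ ╶─┴─┴─╴ │ ╶───┤
│ │↑ ← ↰│↓│   │↑ ↰│         │     │
│ └───┐ │ └─┐ └─┐ ├─────────┴─┬─╴ │
│↱ ↓  │↑│↳ ↓│   │↑│           │   │
│ ╷ ╶─┤ └─┐ ├───┘ │ ┌───────┐ │ ╷ │
│↑│↳ ↓│↑ ↰│↓│↱ → ↑│ │       │ │ │ │
│ ├─╴ ├─╴ │ ╵ ╶─┬─┘ ├───┐ ╶─┘ ╵ │ │
│↑│↓ ↲│↱ ↑│↳ ↑  │   │   │       │ │
│ │ ╶─┘ ┌─┴─┬───┘ ┌─┘ ╷ └───────┴─┤
│↑│↳ → ↑│   │     │   │           │
│ └─┬───┤ ╶─┤ ┌───┘ ┌─┴─────┬───╴ │
│↑ ↰│↓ ↰│   │ │     │       │     │
├─┐ ╵ ╷ ├─╴ │ ╵ ┌───┼─────╴ │ ┌───┤
│ │↑ ↲│↑│↓ ↰│   │↓ ↰│       │ │   │
│ └───┤ │ ╷ └───┘ ╷ │ ┌─╴ ┌─┘ │ ╷ │
│     │↑│↓│↑ ← ← ↲│↑│ │   │   │ │ │
├─╴ ╷ │ │ ├───┬───┤ │ └─┬─┘ ┌─┴─┘ │
│   │ │↑│↓│   │   │↑│A ↓│   │     │
│ ╶─┴─┤ │ │ ╷ ╵ ╷ │ └─┐ └───┘ ┌─╴ │
│     │↑│↓│ │   │ │↑ ↰│↓      │   │
│ ╶─┐ ╵ ╵ │ └───┤ └─╴ ╵ ┌─────┘ ╶─┤
│   │  ↑ ↲│     │    ↑ ↲│         │
└───┴─────┴─────┴───────┴─────────┘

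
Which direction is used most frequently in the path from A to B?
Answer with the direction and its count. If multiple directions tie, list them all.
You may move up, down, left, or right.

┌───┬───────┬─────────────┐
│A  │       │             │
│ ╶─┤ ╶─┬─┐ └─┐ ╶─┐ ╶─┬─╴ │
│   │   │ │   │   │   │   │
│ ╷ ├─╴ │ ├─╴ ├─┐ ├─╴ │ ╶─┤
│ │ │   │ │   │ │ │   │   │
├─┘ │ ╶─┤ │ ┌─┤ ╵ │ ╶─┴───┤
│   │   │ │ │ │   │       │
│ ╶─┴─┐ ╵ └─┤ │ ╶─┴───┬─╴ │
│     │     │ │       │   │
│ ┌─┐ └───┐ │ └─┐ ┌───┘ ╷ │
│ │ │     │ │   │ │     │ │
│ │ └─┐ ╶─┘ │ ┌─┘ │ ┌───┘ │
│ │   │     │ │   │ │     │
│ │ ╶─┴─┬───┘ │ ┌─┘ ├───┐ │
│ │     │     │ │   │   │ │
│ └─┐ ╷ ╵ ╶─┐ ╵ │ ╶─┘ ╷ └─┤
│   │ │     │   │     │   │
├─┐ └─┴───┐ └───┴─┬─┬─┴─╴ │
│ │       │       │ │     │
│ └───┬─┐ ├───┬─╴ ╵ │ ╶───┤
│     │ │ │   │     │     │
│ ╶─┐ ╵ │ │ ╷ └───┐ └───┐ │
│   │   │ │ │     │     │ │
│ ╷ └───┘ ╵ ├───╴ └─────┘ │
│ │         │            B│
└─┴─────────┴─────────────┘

Directions: down, right, down, down, left, down, down, down, down, down, right, down, right, right, right, down, down, down, right, up, up, right, down, right, right, down, right, right, right, right
Counts: {'down': 14, 'right': 13, 'left': 1, 'up': 2}
Most common: down (14 times)

Solution:

┌───┬───────┬─────────────┐
│A  │       │             │
│ ╶─┤ ╶─┬─┐ └─┐ ╶─┐ ╶─┬─╴ │
│↳ ↓│   │ │   │   │   │   │
│ ╷ ├─╴ │ ├─╴ ├─┐ ├─╴ │ ╶─┤
│ │↓│   │ │   │ │ │   │   │
├─┘ │ ╶─┤ │ ┌─┤ ╵ │ ╶─┴───┤
│↓ ↲│   │ │ │ │   │       │
│ ╶─┴─┐ ╵ └─┤ │ ╶─┴───┬─╴ │
│↓    │     │ │       │   │
│ ┌─┐ └───┐ │ └─┐ ┌───┘ ╷ │
│↓│ │     │ │   │ │     │ │
│ │ └─┐ ╶─┘ │ ┌─┘ │ ┌───┘ │
│↓│   │     │ │   │ │     │
│ │ ╶─┴─┬───┘ │ ┌─┘ ├───┐ │
│↓│     │     │ │   │   │ │
│ └─┐ ╷ ╵ ╶─┐ ╵ │ ╶─┘ ╷ └─┤
│↳ ↓│ │     │   │     │   │
├─┐ └─┴───┐ └───┴─┬─┬─┴─╴ │
│ │↳ → → ↓│       │ │     │
│ └───┬─┐ ├───┬─╴ ╵ │ ╶───┤
│     │ │↓│↱ ↓│     │     │
│ ╶─┐ ╵ │ │ ╷ └───┐ └───┐ │
│   │   │↓│↑│↳ → ↓│     │ │
│ ╷ └───┘ ╵ ├───╴ └─────┘ │
│ │      ↳ ↑│    ↳ → → → B│
└─┴─────────┴─────────────┘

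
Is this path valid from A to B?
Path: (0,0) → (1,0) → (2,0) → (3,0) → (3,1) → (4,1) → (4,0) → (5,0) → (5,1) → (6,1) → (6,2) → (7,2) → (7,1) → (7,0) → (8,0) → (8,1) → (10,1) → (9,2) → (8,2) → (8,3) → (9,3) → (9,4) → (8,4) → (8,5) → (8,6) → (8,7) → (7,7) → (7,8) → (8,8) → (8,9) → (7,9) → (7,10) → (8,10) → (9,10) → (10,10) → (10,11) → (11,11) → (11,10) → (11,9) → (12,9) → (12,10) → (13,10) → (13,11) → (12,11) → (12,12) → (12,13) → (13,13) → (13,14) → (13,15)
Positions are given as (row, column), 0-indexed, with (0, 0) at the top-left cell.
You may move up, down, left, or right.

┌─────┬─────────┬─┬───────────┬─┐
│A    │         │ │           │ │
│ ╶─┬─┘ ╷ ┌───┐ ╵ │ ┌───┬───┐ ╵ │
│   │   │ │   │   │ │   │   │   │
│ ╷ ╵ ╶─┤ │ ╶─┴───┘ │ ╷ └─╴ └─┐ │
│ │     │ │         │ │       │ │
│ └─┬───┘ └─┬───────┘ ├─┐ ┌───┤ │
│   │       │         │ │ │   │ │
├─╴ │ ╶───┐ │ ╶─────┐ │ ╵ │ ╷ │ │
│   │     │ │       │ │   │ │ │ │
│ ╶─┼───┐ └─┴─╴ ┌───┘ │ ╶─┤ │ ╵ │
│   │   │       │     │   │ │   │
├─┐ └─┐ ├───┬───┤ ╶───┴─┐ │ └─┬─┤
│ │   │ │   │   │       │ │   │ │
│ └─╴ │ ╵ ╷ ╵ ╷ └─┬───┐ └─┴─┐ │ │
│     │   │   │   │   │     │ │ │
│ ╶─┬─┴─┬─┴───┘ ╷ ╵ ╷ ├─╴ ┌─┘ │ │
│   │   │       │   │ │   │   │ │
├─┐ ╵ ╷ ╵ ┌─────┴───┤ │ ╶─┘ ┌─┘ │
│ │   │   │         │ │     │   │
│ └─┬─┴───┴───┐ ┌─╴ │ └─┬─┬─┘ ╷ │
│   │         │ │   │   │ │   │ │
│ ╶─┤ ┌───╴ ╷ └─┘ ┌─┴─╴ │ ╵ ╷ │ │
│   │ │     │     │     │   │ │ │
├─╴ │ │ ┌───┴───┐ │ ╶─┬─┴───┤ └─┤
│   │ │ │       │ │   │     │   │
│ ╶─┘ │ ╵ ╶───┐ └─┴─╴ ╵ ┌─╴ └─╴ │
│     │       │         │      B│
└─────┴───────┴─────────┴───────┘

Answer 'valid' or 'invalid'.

Checking path validity:
Result: Invalid move at step 16: cannot move from (8, 1) to (10, 1).

invalid

Correct solution:

┌─────┬─────────┬─┬───────────┬─┐
│A    │         │ │           │ │
│ ╶─┬─┘ ╷ ┌───┐ ╵ │ ┌───┬───┐ ╵ │
│↓  │   │ │   │   │ │   │   │   │
│ ╷ ╵ ╶─┤ │ ╶─┴───┘ │ ╷ └─╴ └─┐ │
│↓│     │ │         │ │       │ │
│ └─┬───┘ └─┬───────┘ ├─┐ ┌───┤ │
│↳ ↓│       │         │ │ │   │ │
├─╴ │ ╶───┐ │ ╶─────┐ │ ╵ │ ╷ │ │
│↓ ↲│     │ │       │ │   │ │ │ │
│ ╶─┼───┐ └─┴─╴ ┌───┘ │ ╶─┤ │ ╵ │
│↳ ↓│   │       │     │   │ │   │
├─┐ └─┐ ├───┬───┤ ╶───┴─┐ │ └─┬─┤
│ │↳ ↓│ │   │   │       │ │   │ │
│ └─╴ │ ╵ ╷ ╵ ╷ └─┬───┐ └─┴─┐ │ │
│↓ ← ↲│   │   │↱ ↓│↱ ↓│     │ │ │
│ ╶─┬─┴─┬─┴───┘ ╷ ╵ ╷ ├─╴ ┌─┘ │ │
│↳ ↓│↱ ↓│↱ → → ↑│↳ ↑│↓│   │   │ │
├─┐ ╵ ╷ ╵ ┌─────┴───┤ │ ╶─┘ ┌─┘ │
│ │↳ ↑│↳ ↑│         │↓│     │   │
│ └─┬─┴───┴───┐ ┌─╴ │ └─┬─┬─┘ ╷ │
│   │         │ │   │↳ ↓│ │   │ │
│ ╶─┤ ┌───╴ ╷ └─┘ ┌─┴─╴ │ ╵ ╷ │ │
│   │ │     │     │↓ ← ↲│   │ │ │
├─╴ │ │ ┌───┴───┐ │ ╶─┬─┴───┤ └─┤
│   │ │ │       │ │↳ ↓│↱ → ↓│   │
│ ╶─┘ │ ╵ ╶───┐ └─┴─╴ ╵ ┌─╴ └─╴ │
│     │       │      ↳ ↑│  ↳ → B│
└─────┴───────┴─────────┴───────┘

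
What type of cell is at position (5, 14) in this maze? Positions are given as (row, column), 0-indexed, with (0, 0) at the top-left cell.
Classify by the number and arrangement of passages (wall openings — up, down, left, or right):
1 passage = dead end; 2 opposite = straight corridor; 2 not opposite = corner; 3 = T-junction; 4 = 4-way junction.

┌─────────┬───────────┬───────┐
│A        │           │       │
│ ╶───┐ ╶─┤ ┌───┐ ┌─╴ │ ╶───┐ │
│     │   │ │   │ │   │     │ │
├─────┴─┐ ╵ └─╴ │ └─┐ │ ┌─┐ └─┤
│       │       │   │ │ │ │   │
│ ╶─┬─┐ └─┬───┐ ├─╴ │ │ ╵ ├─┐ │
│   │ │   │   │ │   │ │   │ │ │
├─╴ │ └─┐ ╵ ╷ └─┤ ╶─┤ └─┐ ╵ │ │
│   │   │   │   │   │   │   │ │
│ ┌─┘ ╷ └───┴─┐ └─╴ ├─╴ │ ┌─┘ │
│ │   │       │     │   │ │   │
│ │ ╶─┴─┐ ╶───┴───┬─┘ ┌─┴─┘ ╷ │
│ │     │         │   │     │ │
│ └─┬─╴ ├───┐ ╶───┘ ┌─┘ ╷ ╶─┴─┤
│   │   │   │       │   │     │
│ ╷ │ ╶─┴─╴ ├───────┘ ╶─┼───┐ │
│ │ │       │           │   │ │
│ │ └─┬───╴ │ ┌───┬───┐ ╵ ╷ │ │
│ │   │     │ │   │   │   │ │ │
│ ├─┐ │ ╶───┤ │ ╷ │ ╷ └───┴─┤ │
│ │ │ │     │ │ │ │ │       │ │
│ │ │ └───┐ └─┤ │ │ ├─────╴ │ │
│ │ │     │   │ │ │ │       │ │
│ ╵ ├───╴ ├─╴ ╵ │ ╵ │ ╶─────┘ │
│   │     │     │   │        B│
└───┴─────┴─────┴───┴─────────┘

Checking cell at (5, 14):
Number of passages: 3
Cell type: T-junction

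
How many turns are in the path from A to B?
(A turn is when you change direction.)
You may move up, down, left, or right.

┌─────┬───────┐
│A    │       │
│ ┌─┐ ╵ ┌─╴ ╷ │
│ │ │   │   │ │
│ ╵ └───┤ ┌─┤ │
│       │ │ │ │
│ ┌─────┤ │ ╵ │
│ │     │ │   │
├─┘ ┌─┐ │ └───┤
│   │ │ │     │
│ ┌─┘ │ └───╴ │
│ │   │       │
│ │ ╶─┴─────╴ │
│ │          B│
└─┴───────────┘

Directions: right, right, down, right, up, right, right, down, left, down, down, down, right, right, down, down
Number of turns: 9

Solution:

┌─────┬───────┐
│A → ↓│↱ → ↓  │
│ ┌─┐ ╵ ┌─╴ ╷ │
│ │ │↳ ↑│↓ ↲│ │
│ ╵ └───┤ ┌─┤ │
│       │↓│ │ │
│ ┌─────┤ │ ╵ │
│ │     │↓│   │
├─┘ ┌─┐ │ └───┤
│   │ │ │↳ → ↓│
│ ┌─┘ │ └───╴ │
│ │   │      ↓│
│ │ ╶─┴─────╴ │
│ │          B│
└─┴───────────┘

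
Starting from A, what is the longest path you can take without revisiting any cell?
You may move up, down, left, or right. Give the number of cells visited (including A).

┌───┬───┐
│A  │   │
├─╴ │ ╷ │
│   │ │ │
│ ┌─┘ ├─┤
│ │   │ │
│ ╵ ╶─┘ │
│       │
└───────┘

Finding longest simple path using DFS:
Start: (0, 0)
Longest path visits 13 cells
Path: A → right → down → left → down → down → right → up → right → up → up → right → down

Solution:

┌───┬───┐
│A ↓│↱ ↓│
├─╴ │ ╷ │
│↓ ↲│↑│B│
│ ┌─┘ ├─┤
│↓│↱ ↑│ │
│ ╵ ╶─┘ │
│↳ ↑    │
└───────┘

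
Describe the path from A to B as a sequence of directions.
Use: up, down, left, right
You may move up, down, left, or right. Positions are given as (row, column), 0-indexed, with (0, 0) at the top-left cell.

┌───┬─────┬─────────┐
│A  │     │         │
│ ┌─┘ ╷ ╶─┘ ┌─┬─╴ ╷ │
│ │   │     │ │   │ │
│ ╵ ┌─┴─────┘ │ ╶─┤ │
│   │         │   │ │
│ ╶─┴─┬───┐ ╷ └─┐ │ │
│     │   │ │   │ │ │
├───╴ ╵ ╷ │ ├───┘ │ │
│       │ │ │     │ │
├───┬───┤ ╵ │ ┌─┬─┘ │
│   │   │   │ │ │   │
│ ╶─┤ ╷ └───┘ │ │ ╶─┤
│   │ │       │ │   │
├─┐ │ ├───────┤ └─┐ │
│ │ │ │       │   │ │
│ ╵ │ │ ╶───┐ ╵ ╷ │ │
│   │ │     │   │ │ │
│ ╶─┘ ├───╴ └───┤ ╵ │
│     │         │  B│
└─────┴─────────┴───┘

Finding the path and converting it to directions:
Path through cells: (0,0) → (1,0) → (2,0) → (2,1) → (1,1) → (1,2) → (0,2) → (0,3) → (1,3) → (1,4) → (1,5) → (0,5) → (0,6) → (0,7) → (0,8) → (0,9) → (1,9) → (2,9) → (3,9) → (4,9) → (5,9) → (5,8) → (6,8) → (6,9) → (7,9) → (8,9) → (9,9)
Directions: down, down, right, up, right, up, right, down, right, right, up, right, right, right, right, down, down, down, down, down, left, down, right, down, down, down

Solution:

┌───┬─────┬─────────┐
│A  │↱ ↓  │↱ → → → ↓│
│ ┌─┘ ╷ ╶─┘ ┌─┬─╴ ╷ │
│↓│↱ ↑│↳ → ↑│ │   │↓│
│ ╵ ┌─┴─────┘ │ ╶─┤ │
│↳ ↑│         │   │↓│
│ ╶─┴─┬───┐ ╷ └─┐ │ │
│     │   │ │   │ │↓│
├───╴ ╵ ╷ │ ├───┘ │ │
│       │ │ │     │↓│
├───┬───┤ ╵ │ ┌─┬─┘ │
│   │   │   │ │ │↓ ↲│
│ ╶─┤ ╷ └───┘ │ │ ╶─┤
│   │ │       │ │↳ ↓│
├─┐ │ ├───────┤ └─┐ │
│ │ │ │       │   │↓│
│ ╵ │ │ ╶───┐ ╵ ╷ │ │
│   │ │     │   │ │↓│
│ ╶─┘ ├───╴ └───┤ ╵ │
│     │         │  B│
└─────┴─────────┴───┘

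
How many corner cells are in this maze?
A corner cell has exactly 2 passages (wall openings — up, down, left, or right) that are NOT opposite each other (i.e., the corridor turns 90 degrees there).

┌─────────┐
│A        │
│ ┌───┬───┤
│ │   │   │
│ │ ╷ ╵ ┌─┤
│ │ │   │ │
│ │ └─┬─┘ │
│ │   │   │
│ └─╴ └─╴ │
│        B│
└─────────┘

Counting corner cells (2 non-opposite passages):
Total corners: 10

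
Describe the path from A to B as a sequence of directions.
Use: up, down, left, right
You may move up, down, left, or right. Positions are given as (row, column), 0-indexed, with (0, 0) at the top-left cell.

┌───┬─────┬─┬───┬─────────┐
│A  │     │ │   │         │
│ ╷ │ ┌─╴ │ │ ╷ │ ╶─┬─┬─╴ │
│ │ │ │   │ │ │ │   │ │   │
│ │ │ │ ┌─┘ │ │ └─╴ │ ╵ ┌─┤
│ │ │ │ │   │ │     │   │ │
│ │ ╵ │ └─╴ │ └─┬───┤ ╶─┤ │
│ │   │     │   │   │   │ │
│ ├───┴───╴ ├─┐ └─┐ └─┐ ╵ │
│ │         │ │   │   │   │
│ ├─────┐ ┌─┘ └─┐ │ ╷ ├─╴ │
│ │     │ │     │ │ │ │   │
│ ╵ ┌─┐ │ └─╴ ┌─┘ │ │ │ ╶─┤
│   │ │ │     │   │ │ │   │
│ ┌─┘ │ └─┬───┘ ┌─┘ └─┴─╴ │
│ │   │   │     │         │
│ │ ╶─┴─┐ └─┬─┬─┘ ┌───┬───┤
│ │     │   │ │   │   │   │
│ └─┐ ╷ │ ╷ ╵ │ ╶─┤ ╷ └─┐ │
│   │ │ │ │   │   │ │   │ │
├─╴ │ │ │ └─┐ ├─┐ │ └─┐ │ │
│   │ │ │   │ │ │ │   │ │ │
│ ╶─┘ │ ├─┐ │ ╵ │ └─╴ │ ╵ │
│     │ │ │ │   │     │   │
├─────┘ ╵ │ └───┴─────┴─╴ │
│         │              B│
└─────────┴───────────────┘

Finding the path and converting it to directions:
Path through cells: (0,0) → (1,0) → (2,0) → (3,0) → (4,0) → (5,0) → (6,0) → (6,1) → (5,1) → (5,2) → (5,3) → (6,3) → (7,3) → (7,4) → (8,4) → (9,4) → (10,4) → (10,5) → (11,5) → (12,5) → (12,6) → (12,7) → (12,8) → (12,9) → (12,10) → (12,11) → (12,12)
Directions: down, down, down, down, down, down, right, up, right, right, down, down, right, down, down, down, right, down, down, right, right, right, right, right, right, right

Solution:

┌───┬─────┬─┬───┬─────────┐
│A  │     │ │   │         │
│ ╷ │ ┌─╴ │ │ ╷ │ ╶─┬─┬─╴ │
│↓│ │ │   │ │ │ │   │ │   │
│ │ │ │ ┌─┘ │ │ └─╴ │ ╵ ┌─┤
│↓│ │ │ │   │ │     │   │ │
│ │ ╵ │ └─╴ │ └─┬───┤ ╶─┤ │
│↓│   │     │   │   │   │ │
│ ├───┴───╴ ├─┐ └─┐ └─┐ ╵ │
│↓│         │ │   │   │   │
│ ├─────┐ ┌─┘ └─┐ │ ╷ ├─╴ │
│↓│↱ → ↓│ │     │ │ │ │   │
│ ╵ ┌─┐ │ └─╴ ┌─┘ │ │ │ ╶─┤
│↳ ↑│ │↓│     │   │ │ │   │
│ ┌─┘ │ └─┬───┘ ┌─┘ └─┴─╴ │
│ │   │↳ ↓│     │         │
│ │ ╶─┴─┐ └─┬─┬─┘ ┌───┬───┤
│ │     │↓  │ │   │   │   │
│ └─┐ ╷ │ ╷ ╵ │ ╶─┤ ╷ └─┐ │
│   │ │ │↓│   │   │ │   │ │
├─╴ │ │ │ └─┐ ├─┐ │ └─┐ │ │
│   │ │ │↳ ↓│ │ │ │   │ │ │
│ ╶─┘ │ ├─┐ │ ╵ │ └─╴ │ ╵ │
│     │ │ │↓│   │     │   │
├─────┘ ╵ │ └───┴─────┴─╴ │
│         │↳ → → → → → → B│
└─────────┴───────────────┘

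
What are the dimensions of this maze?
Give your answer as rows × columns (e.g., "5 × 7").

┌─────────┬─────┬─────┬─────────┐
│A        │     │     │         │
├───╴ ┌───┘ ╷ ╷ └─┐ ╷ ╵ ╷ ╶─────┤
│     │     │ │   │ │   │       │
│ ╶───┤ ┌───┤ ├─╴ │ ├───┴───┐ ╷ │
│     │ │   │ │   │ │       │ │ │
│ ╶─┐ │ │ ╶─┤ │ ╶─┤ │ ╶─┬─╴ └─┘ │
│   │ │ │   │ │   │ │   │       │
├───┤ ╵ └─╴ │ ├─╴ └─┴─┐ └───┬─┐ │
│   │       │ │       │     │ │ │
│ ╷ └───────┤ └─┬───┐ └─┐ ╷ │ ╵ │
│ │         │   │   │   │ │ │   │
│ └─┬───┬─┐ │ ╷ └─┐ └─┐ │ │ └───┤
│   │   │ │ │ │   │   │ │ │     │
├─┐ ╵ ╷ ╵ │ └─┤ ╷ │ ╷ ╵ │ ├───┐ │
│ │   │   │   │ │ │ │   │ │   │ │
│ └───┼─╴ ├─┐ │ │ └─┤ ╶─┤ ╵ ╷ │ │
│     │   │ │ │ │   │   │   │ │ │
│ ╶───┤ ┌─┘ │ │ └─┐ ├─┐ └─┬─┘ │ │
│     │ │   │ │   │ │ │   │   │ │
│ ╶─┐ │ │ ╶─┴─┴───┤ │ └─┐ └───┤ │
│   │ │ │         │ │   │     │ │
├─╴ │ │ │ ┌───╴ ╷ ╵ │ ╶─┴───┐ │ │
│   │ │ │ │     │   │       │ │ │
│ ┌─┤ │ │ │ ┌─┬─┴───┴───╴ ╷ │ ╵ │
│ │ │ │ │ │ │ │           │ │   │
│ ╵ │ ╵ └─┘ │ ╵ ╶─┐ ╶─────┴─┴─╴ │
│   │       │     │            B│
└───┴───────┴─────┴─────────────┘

Counting the maze dimensions:
Rows (vertical): 14
Columns (horizontal): 16
Dimensions: 14 × 16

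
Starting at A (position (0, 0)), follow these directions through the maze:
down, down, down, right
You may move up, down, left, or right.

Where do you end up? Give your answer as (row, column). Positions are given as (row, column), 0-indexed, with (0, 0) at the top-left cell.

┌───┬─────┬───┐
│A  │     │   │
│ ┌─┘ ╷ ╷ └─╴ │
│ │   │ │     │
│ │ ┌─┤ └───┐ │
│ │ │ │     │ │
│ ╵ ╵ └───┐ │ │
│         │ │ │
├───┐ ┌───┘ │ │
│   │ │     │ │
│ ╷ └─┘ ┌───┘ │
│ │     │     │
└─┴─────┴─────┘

Following directions step by step:
Start: (0, 0)
  down: (0, 0) → (1, 0)
  down: (1, 0) → (2, 0)
  down: (2, 0) → (3, 0)
  right: (3, 0) → (3, 1)
Final position: (3, 1)

Path taken:

┌───┬─────┬───┐
│A  │     │   │
│ ┌─┘ ╷ ╷ └─╴ │
│↓│   │ │     │
│ │ ┌─┤ └───┐ │
│↓│ │ │     │ │
│ ╵ ╵ └───┐ │ │
│↳ B      │ │ │
├───┐ ┌───┘ │ │
│   │ │     │ │
│ ╷ └─┘ ┌───┘ │
│ │     │     │
└─┴─────┴─────┘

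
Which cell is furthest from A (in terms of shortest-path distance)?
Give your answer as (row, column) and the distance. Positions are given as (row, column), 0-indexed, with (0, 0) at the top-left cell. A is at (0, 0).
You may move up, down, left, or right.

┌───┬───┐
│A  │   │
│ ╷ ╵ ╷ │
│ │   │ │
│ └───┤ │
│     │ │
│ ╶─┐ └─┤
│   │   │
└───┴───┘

Computing BFS distances from A to all cells:
Furthest cell: (2, 3)
Distance: 7 steps

Path from A to the furthest cell:

┌───┬───┐
│A ↓│↱ ↓│
│ ╷ ╵ ╷ │
│ │↳ ↑│↓│
│ └───┤ │
│     │B│
│ ╶─┐ └─┤
│   │   │
└───┴───┘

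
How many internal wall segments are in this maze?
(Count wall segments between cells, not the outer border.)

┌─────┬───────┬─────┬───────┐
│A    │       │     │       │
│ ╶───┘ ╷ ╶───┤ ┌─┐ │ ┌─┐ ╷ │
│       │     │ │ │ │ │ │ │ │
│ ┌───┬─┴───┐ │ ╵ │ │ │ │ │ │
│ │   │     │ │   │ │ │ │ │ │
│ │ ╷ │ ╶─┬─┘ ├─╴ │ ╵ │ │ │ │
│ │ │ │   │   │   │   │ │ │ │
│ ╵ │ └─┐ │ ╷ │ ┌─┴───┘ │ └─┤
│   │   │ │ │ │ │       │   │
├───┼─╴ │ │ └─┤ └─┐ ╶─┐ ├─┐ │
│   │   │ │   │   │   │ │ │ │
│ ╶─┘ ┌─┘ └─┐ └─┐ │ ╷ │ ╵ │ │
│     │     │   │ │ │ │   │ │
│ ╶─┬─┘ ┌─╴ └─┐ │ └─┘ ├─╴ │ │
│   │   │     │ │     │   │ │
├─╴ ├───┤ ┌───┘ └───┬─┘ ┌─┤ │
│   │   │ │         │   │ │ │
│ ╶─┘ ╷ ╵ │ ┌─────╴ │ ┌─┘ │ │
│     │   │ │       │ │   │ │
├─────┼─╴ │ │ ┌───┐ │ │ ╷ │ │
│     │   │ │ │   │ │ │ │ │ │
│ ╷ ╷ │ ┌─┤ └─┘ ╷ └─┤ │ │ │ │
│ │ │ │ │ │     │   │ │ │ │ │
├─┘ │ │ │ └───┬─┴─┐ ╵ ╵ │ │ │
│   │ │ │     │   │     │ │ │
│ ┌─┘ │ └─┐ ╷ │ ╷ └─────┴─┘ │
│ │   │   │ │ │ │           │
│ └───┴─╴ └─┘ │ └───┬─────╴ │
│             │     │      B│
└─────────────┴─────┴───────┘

Counting internal wall segments:
Total internal walls: 182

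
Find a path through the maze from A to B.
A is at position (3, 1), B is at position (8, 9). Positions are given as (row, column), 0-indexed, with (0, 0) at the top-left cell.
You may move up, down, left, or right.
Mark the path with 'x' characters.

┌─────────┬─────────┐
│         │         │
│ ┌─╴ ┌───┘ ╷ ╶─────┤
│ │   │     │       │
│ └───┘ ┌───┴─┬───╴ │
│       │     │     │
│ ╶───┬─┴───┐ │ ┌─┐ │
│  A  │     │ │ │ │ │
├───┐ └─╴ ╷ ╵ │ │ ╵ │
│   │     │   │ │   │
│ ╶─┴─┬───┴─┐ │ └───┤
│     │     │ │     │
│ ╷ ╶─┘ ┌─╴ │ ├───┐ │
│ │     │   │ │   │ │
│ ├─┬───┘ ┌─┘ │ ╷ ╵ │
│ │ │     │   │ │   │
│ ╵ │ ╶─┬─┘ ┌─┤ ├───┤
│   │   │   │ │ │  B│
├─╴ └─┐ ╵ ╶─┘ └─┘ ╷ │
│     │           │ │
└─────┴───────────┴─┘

Finding the shortest path from (3, 1) to (8, 9):
Path length: 21 steps
Directions: right → down → right → right → up → right → down → right → down → down → down → left → down → left → down → right → right → right → right → up → right

Solution:

┌─────────┬─────────┐
│         │         │
│ ┌─╴ ┌───┘ ╷ ╶─────┤
│ │   │     │       │
│ └───┘ ┌───┴─┬───╴ │
│       │     │     │
│ ╶───┬─┴───┐ │ ┌─┐ │
│  A x│  x x│ │ │ │ │
├───┐ └─╴ ╷ ╵ │ │ ╵ │
│   │x x x│x x│ │   │
│ ╶─┴─┬───┴─┐ │ └───┤
│     │     │x│     │
│ ╷ ╶─┘ ┌─╴ │ ├───┐ │
│ │     │   │x│   │ │
│ ├─┬───┘ ┌─┘ │ ╷ ╵ │
│ │ │     │x x│ │   │
│ ╵ │ ╶─┬─┘ ┌─┤ ├───┤
│   │   │x x│ │ │x B│
├─╴ └─┐ ╵ ╶─┘ └─┘ ╷ │
│     │  x x x x x│ │
└─────┴───────────┴─┘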